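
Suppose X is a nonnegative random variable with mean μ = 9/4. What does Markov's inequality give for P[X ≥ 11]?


μ = E[X] = 9/4, a = 11.
Markov: P[X ≥ 11] ≤ μ/a = (9/4)/11 = 9/44.
Numerically: ≈ 0.2045.
(Since a = 11 > μ = 2.2500, the bound 9/44 is < 1 and informative.)

P[X ≥ 11] ≤ 9/44 ≈ 0.2045.


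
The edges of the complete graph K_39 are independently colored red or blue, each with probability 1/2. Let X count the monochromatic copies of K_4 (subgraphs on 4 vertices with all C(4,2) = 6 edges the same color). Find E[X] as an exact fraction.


Let X = Σ_S X_S over the C(39, 4) = 82251 subsets S of size 4, where X_S = 1 if the K_4 on S is monochromatic.
For a fixed S, the K_4 on S has C(4, 2) = 6 edges. P[all 6 edges red] = (1/2)^6, and likewise for blue, so P[monochromatic] = 2·(1/2)^6 = 2^{1 − 6} = 1/32.
By linearity: E[X] = C(39, 4) · 2^{1 − 6} = 82251 · 1/32 = 82251/32.
Numerically: E[X] ≈ 2570.343750.

E[X] = C(39,4)·2^(1−C(4,2)) = 82251/32 ≈ 2570.343750.


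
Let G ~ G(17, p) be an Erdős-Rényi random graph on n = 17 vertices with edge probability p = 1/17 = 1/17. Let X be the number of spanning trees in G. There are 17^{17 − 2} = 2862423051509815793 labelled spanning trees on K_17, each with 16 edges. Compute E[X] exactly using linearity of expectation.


K_17 has 17^{17 − 2} = 2862423051509815793 labelled spanning trees.
For each such spanning tree H, let X_H = 1 if all 16 edges of H are present in G. Then P[X_H = 1] = p^{16} = (1/17)^{16} = 1/48661191875666868481.
Summing the indicators: E[X] = Σ_H E[X_H] = 2862423051509815793 · p^{16} = 2862423051509815793 · 1/48661191875666868481 = 1/17.
Numerically: E[X] ≈ 0.0588.

E[X] = 2862423051509815793 · (1/17)^{16} = 1/17 ≈ 0.0588.


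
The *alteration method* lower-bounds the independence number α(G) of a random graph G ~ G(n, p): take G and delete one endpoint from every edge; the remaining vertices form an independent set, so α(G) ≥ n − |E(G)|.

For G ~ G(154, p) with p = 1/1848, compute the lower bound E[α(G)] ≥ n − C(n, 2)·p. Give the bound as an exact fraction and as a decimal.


E[|E(G)|] = C(154, 2)·p = 11781 · (1/1848) = 51/8.
E[α(G)] ≥ n − E[|E(G)|] = 154 − 51/8 = 1181/8.
Numerically: ≈ 147.62500.
(This is only a lower bound; the true E[α(G)] may be larger.)

E[α(G)] ≥ 1181/8 ≈ 147.62500.


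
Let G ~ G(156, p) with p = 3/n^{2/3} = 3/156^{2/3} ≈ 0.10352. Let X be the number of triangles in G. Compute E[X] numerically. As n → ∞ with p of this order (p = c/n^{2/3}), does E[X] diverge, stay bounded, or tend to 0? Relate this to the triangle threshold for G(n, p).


Number of potential triangles: C(156, 3) = 620620.
Each occurs with probability p³ ≈ (0.10352)³ ≈ 1.1094675e-03.
By linearity: E[X] = C(156, 3)·p³ ≈ 620620 · 1.1094675e-03 ≈ 688.55769.
Since α = 2/3 < 1, p = c/n^{2/3} ≫ 1/n is above the triangle threshold p ~ 1/n. Asymptotically E[X] ~ (c³/6)·n^{3(1−α)} = (3³/6)·n^{1} → ∞; triangles are abundant w.h.p.

E[X] ≈ 688.55769; in regime p = Θ(1/n^{2/3}) E[X] diverges (above the triangle threshold p ~ 1/n).


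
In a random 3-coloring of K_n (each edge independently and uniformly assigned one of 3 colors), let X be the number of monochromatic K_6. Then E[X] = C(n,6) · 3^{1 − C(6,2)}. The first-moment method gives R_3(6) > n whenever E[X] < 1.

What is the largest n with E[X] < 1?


We need C(n, 6) · 3^{1 − 15} < 1, i.e. C(n, 6) < 3^{15 − 1} = 4782969.
Check values of n near the boundary:
  n = 37: C(37, 6) = 2324784; 2324784 < 4782969? YES
  n = 38: C(38, 6) = 2760681; 2760681 < 4782969? YES
  n = 39: C(39, 6) = 3262623; 3262623 < 4782969? YES
  n = 40: C(40, 6) = 3838380; 3838380 < 4782969? YES
  n = 41: C(41, 6) = 4496388; 4496388 < 4782969? YES
  n = 42: C(42, 6) = 5245786; 5245786 < 4782969? NO
The largest n with C(n, 6) < 4782969 is n = 41 (where E[X] = 1498796/1594323 ≈ 0.94008). Hence R_3(6) > 41, i.e. R_3(6) ≥ 42.

Largest n = 41; hence R_3(6) > 41.


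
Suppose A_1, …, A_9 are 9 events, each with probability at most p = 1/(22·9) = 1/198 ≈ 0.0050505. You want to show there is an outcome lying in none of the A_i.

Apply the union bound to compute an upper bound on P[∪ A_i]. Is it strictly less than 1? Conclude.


Union bound: P[∪_{i=1}^{9} A_i] ≤ Σ_i P[A_i] ≤ 9·p = 9·(1/198) = 1/22.
Numerically: 1/22 ≈ 0.0454545.
Is 1/22 < 1? YES.
Since P[∪ A_i] ≤ 1/22 < 1, the complement has P[∩ A_i^c] ≥ 1 − 1/22 = 21/22 > 0, so some outcome avoids every A_i.

9·p = 1/22 ≈ 0.0454545; existence CERTIFIED by the union bound.


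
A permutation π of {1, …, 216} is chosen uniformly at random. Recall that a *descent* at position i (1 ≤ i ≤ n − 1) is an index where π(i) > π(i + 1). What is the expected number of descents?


Write X = Σ X_I over i = 1, …, 215, with X_I the indicator of one descent.
There are 215 indicators.
For each fixed i, the pair (π(i), π(i+1)) is a uniformly random ordered pair of distinct values from {1, …, 216}; by symmetry P[π(i) > π(i+1)] = 1/2.
By linearity: E[X] = 215 · (1/2) = (216 − 1) · (1/2) = 215/2 ≈ 107.50000.

E[X] = 215/2 = 107.50000.


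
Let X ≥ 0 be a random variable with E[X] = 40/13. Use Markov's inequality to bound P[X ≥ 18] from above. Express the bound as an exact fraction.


μ = E[X] = 40/13, a = 18.
Markov: P[X ≥ 18] ≤ μ/a = (40/13)/18 = 20/117.
Numerically: ≈ 0.170940.
(Since a = 18 > μ = 3.076923, the bound 20/117 is < 1 and informative.)

P[X ≥ 18] ≤ 20/117 ≈ 0.170940.


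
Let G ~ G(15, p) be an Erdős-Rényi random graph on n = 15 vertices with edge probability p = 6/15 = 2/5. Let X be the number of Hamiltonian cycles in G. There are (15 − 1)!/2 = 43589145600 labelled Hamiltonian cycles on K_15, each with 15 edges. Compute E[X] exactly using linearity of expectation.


K_15 has (15 − 1)!/2 = 43589145600 labelled Hamiltonian cycles.
For each such Hamiltonian cycle H, let X_H = 1 if all 15 edges of H are present in G. Then P[X_H = 1] = p^{15} = (2/5)^{15} = 32768/30517578125.
By linearity: E[X] = Σ_H E[X_H] = 43589145600 · p^{15} = 43589145600 · 32768/30517578125 = 57133164920832/1220703125.
Numerically: E[X] ≈ 46803.

E[X] = 43589145600 · (2/5)^{15} = 57133164920832/1220703125 ≈ 46803.


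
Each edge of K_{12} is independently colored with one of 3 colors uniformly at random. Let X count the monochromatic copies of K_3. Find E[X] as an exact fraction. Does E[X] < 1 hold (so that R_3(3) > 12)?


E[X] = C(12, 3) · 3^{1 − 3} = 220 · 3^{−2} = 220/9.
As a reduced fraction: E[X] = 220/9 ≈ 24.44444.
Is E[X] < 1? NO.
Since E[X] ≥ 1, the first-moment bound is inconclusive at n = 12; it does NOT by itself certify R_3(3) > 12.

E[X] = 220/9 ≈ 24.44444; E[X] ≥ 1; first-moment method inconclusive here.


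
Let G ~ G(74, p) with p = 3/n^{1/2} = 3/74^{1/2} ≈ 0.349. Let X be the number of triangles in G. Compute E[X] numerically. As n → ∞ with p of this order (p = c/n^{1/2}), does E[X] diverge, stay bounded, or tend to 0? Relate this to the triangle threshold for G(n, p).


Number of potential triangles: C(74, 3) = 64824.
Each occurs with probability p³ ≈ (0.349)³ ≈ 4.24147e-02.
By linearity: E[X] = C(74, 3)·p³ ≈ 64824 · 4.24147e-02 ≈ 2749.489.
Since α = 1/2 < 1, p = c/n^{1/2} ≫ 1/n is above the triangle threshold p ~ 1/n. Asymptotically E[X] ~ (c³/6)·n^{3(1−α)} = (3³/6)·n^{1.5} → ∞; triangles are abundant w.h.p.

E[X] ≈ 2749.489; in regime p = Θ(1/n^{1/2}) E[X] diverges (above the triangle threshold p ~ 1/n).


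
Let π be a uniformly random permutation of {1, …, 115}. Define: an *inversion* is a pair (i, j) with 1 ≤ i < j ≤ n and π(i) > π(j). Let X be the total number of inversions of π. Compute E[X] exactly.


Write X = Σ X_I over the C(115, 2) = 6555 pairs i < j, with X_I the indicator of one inversion.
There are 6555 indicators.
For each fixed pair i < j, the values π(i) and π(j) are two distinct elements of {1, …, 115} in uniformly random order; by symmetry P[π(i) > π(j)] = 1/2.
By linearity: E[X] = 6555 · (1/2) = C(115, 2) · (1/2) = 6555/2 = 6555/2 ≈ 3277.500000.

E[X] = 6555/2 = 3277.500000.


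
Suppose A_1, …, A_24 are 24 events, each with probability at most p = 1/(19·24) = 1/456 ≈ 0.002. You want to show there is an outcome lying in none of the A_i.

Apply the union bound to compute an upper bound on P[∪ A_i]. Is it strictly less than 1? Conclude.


Union bound: P[∪_{i=1}^{24} A_i] ≤ Σ_i P[A_i] ≤ 24·p = 24·(1/456) = 1/19.
Numerically: 1/19 ≈ 0.053.
Is 1/19 < 1? YES.
Since P[∪ A_i] ≤ 1/19 < 1, the complement has P[∩ A_i^c] ≥ 1 − 1/19 = 18/19 > 0, so some outcome avoids every A_i.

24·p = 1/19 ≈ 0.053; existence CERTIFIED by the union bound.


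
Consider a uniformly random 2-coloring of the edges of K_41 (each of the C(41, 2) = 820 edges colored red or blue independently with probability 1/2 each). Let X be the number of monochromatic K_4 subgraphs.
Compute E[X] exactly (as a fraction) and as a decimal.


Let X = Σ_S X_S over the C(41, 4) = 101270 subsets S of size 4, where X_S = 1 if the K_4 on S is monochromatic.
For a fixed S, the K_4 on S has C(4, 2) = 6 edges. P[all 6 edges red] = (1/2)^6, and likewise for blue, so P[monochromatic] = 2·(1/2)^6 = 2^{1 − 6} = 1/32.
By linearity: E[X] = C(41, 4) · 2^{1 − 6} = 101270 · 1/32 = 50635/16.
Numerically: E[X] ≈ 3164.688.

E[X] = C(41,4)·2^(1−C(4,2)) = 50635/16 ≈ 3164.688.


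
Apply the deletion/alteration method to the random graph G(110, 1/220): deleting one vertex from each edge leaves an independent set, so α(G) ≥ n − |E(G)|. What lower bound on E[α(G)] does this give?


E[|E(G)|] = C(110, 2)·p = 5995 · (1/220) = 109/4.
E[α(G)] ≥ n − E[|E(G)|] = 110 − 109/4 = 331/4.
Numerically: ≈ 82.750000.
(This is only a lower bound; the true E[α(G)] may be larger.)

E[α(G)] ≥ 331/4 ≈ 82.750000.


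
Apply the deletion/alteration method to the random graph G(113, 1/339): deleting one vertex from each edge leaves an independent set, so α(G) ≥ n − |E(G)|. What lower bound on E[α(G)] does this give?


E[|E(G)|] = C(113, 2)·p = 6328 · (1/339) = 56/3.
E[α(G)] ≥ n − E[|E(G)|] = 113 − 56/3 = 283/3.
Numerically: ≈ 94.33333.
(This is only a lower bound; the true E[α(G)] may be larger.)

E[α(G)] ≥ 283/3 ≈ 94.33333.


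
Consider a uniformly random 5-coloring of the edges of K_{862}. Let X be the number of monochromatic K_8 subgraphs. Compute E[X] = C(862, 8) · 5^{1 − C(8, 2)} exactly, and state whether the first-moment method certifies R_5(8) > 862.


E[X] = C(862, 8) · 5^{1 − 28} = 7317951015318931845 · 5^{−27} = 7317951015318931845/7450580596923828125.
As a reduced fraction: E[X] = 1463590203063786369/1490116119384765625 ≈ 0.9822.
Is E[X] < 1? YES.
Since E[X] < 1, there exists a 5-coloring of K_{862} with no monochromatic K_8; hence R_5(8) > 862.

E[X] = 1463590203063786369/1490116119384765625 ≈ 0.9822; E[X] < 1, so R_5(8) > 862.


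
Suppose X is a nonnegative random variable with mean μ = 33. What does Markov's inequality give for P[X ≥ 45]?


μ = E[X] = 33, a = 45.
Markov: P[X ≥ 45] ≤ μ/a = (33)/45 = 11/15.
Numerically: ≈ 0.73333.
(Since a = 45 > μ = 33.00000, the bound 11/15 is < 1 and informative.)

P[X ≥ 45] ≤ 11/15 ≈ 0.73333.


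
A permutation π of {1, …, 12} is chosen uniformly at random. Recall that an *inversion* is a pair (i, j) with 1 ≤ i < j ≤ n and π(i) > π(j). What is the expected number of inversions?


Write X = Σ X_I over the C(12, 2) = 66 pairs i < j, with X_I the indicator of one inversion.
There are 66 indicators.
For each fixed pair i < j, the values π(i) and π(j) are two distinct elements of {1, …, 12} in uniformly random order; by symmetry P[π(i) > π(j)] = 1/2.
By linearity: E[X] = 66 · (1/2) = C(12, 2) · (1/2) = 66/2 = 33 ≈ 33.000.

E[X] = 33 = 33.000.


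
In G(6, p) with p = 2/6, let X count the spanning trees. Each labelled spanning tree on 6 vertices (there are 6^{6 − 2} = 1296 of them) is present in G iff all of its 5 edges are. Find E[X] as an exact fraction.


K_6 has 6^{6 − 2} = 1296 labelled spanning trees.
For each such spanning tree H, let X_H = 1 if all 5 edges of H are present in G. Then P[X_H = 1] = p^{5} = (1/3)^{5} = 1/243.
By linearity: E[X] = Σ_H E[X_H] = 1296 · p^{5} = 1296 · 1/243 = 16/3.
Numerically: E[X] ≈ 5.333.

E[X] = 1296 · (1/3)^{5} = 16/3 ≈ 5.333.


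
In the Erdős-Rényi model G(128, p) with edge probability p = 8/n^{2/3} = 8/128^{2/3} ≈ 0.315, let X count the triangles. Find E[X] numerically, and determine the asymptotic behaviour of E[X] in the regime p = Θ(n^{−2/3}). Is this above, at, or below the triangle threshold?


Number of potential triangles: C(128, 3) = 341376.
Each occurs with probability p³ ≈ (0.315)³ ≈ 3.12500e-02.
By linearity: E[X] = C(128, 3)·p³ ≈ 341376 · 3.12500e-02 ≈ 10668.000.
Since α = 2/3 < 1, p = c/n^{2/3} ≫ 1/n is above the triangle threshold p ~ 1/n. Asymptotically E[X] ~ (c³/6)·n^{3(1−α)} = (8³/6)·n^{1} → ∞; triangles are abundant w.h.p.

E[X] ≈ 10668.000; in regime p = Θ(1/n^{2/3}) E[X] diverges (above the triangle threshold p ~ 1/n).


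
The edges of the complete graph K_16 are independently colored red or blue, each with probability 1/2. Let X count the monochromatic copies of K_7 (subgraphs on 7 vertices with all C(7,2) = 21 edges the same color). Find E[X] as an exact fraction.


Let X = Σ_S X_S over the C(16, 7) = 11440 subsets S of size 7, where X_S = 1 if the K_7 on S is monochromatic.
For a fixed S, the K_7 on S has C(7, 2) = 21 edges. P[all 21 edges red] = (1/2)^21, and likewise for blue, so P[monochromatic] = 2·(1/2)^21 = 2^{1 − 21} = 1/1048576.
By linearity: E[X] = C(16, 7) · 2^{1 − 21} = 11440 · 1/1048576 = 715/65536.
Numerically: E[X] ≈ 0.01091.

E[X] = C(16,7)·2^(1−C(7,2)) = 715/65536 ≈ 0.01091.


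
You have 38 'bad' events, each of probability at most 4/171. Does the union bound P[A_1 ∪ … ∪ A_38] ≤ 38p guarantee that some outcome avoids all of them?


Union bound: P[∪_{i=1}^{38} A_i] ≤ Σ_i P[A_i] ≤ 38·p = 38·(4/171) = 8/9.
Numerically: 8/9 ≈ 0.8888889.
Is 8/9 < 1? YES.
Since P[∪ A_i] ≤ 8/9 < 1, the complement has P[∩ A_i^c] ≥ 1 − 8/9 = 1/9 > 0, so some outcome avoids every A_i.

38·p = 8/9 ≈ 0.8888889; existence CERTIFIED by the union bound.


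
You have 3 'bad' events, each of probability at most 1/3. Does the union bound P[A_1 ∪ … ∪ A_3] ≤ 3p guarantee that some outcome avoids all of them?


Union bound: P[∪_{i=1}^{3} A_i] ≤ Σ_i P[A_i] ≤ 3·p = 3·(1/3) = 1.
Numerically: 1 ≈ 1.0000000.
Is 1 < 1? NO.
Since the bound 1 is ≥ 1, the union bound is uninformative here; it does NOT by itself certify existence.

3·p = 1 ≈ 1.0000000; existence NOT certified by the union bound.


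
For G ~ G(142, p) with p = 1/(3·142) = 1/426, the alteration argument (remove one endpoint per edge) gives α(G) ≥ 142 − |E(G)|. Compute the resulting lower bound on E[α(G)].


E[|E(G)|] = C(142, 2)·p = 10011 · (1/426) = 47/2.
E[α(G)] ≥ n − E[|E(G)|] = 142 − 47/2 = 237/2.
Numerically: ≈ 118.5000.
(This is only a lower bound; the true E[α(G)] may be larger.)

E[α(G)] ≥ 237/2 ≈ 118.5000.


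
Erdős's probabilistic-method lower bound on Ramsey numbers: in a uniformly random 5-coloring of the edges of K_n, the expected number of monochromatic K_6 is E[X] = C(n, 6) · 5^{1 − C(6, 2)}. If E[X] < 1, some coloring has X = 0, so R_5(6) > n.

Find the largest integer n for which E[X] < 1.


We need C(n, 6) · 5^{1 − 15} < 1, i.e. C(n, 6) < 5^{15 − 1} = 6103515625.
Check values of n near the boundary:
  n = 124: C(124, 6) = 4465475476; 4465475476 < 6103515625? YES
  n = 125: C(125, 6) = 4690625500; 4690625500 < 6103515625? YES
  n = 126: C(126, 6) = 4925156775; 4925156775 < 6103515625? YES
  n = 127: C(127, 6) = 5169379425; 5169379425 < 6103515625? YES
  n = 128: C(128, 6) = 5423611200; 5423611200 < 6103515625? YES
  n = 129: C(129, 6) = 5688177600; 5688177600 < 6103515625? YES
  n = 130: C(130, 6) = 5963412000; 5963412000 < 6103515625? YES
  n = 131: C(131, 6) = 6249655776; 6249655776 < 6103515625? NO
  n = 132: C(132, 6) = 6547258432; 6547258432 < 6103515625? NO
  n = 133: C(133, 6) = 6856577728; 6856577728 < 6103515625? NO
The largest n with C(n, 6) < 6103515625 is n = 130 (where E[X] = 47707296/48828125 ≈ 0.9770454). Hence R_5(6) > 130, i.e. R_5(6) ≥ 131.

Largest n = 130; hence R_5(6) > 130.


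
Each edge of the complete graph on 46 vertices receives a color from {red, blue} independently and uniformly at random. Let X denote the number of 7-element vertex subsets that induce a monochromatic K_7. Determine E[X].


Let X = Σ_S X_S over the C(46, 7) = 53524680 subsets S of size 7, where X_S = 1 if the K_7 on S is monochromatic.
For a fixed S, the K_7 on S has C(7, 2) = 21 edges. P[all 21 edges red] = (1/2)^21, and likewise for blue, so P[monochromatic] = 2·(1/2)^21 = 2^{1 − 21} = 1/1048576.
Summing: E[X] = C(46, 7) · 2^{1 − 21} = 53524680 · 1/1048576 = 6690585/131072.
Numerically: E[X] ≈ 51.0451.

E[X] = C(46,7)·2^(1−C(7,2)) = 6690585/131072 ≈ 51.0451.


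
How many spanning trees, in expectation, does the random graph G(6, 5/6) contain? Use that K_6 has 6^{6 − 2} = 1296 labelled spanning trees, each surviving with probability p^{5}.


K_6 has 6^{6 − 2} = 1296 labelled spanning trees.
For each such spanning tree H, let X_H = 1 if all 5 edges of H are present in G. Then P[X_H = 1] = p^{5} = (5/6)^{5} = 3125/7776.
By linearity of expectation: E[X] = Σ_H E[X_H] = 1296 · p^{5} = 1296 · 3125/7776 = 3125/6.
Numerically: E[X] ≈ 520.8.

E[X] = 1296 · (5/6)^{5} = 3125/6 ≈ 520.8.


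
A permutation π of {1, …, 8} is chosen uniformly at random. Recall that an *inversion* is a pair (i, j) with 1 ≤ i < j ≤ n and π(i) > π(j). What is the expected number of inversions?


Write X = Σ X_I over the C(8, 2) = 28 pairs i < j, with X_I the indicator of one inversion.
There are 28 indicators.
For each fixed pair i < j, the values π(i) and π(j) are two distinct elements of {1, …, 8} in uniformly random order; by symmetry P[π(i) > π(j)] = 1/2.
By linearity: E[X] = 28 · (1/2) = C(8, 2) · (1/2) = 28/2 = 14 ≈ 14.00000.

E[X] = 14 = 14.00000.


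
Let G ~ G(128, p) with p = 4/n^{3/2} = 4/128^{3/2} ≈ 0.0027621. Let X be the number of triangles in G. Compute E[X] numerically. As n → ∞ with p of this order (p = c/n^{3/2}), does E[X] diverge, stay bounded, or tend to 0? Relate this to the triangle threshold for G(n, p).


Number of potential triangles: C(128, 3) = 341376.
Each occurs with probability p³ ≈ (0.0027621)³ ≈ 2.1073424e-08.
By linearity: E[X] = C(128, 3)·p³ ≈ 341376 · 2.1073424e-08 ≈ 0.00719.
Since α = 3/2 > 1, p = c/n^{3/2} = o(1/n) is below the triangle threshold p ~ 1/n. Asymptotically E[X] ~ (c³/6)·n^{3(1−α)} = (4³/6)·n^{-1.5} → 0, so by Markov's inequality G has no triangles w.h.p.

E[X] ≈ 0.00719; in regime p = Θ(1/n^{3/2}) E[X] tends to 0 (below the triangle threshold p ~ 1/n).


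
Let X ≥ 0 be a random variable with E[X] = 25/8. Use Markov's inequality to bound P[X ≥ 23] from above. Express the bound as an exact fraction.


μ = E[X] = 25/8, a = 23.
Markov: P[X ≥ 23] ≤ μ/a = (25/8)/23 = 25/184.
Numerically: ≈ 0.136.
(Since a = 23 > μ = 3.125, the bound 25/184 is < 1 and informative.)

P[X ≥ 23] ≤ 25/184 ≈ 0.136.


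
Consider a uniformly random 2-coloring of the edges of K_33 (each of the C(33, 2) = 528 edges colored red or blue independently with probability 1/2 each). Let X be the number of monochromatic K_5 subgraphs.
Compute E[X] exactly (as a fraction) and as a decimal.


Let X = Σ_S X_S over the C(33, 5) = 237336 subsets S of size 5, where X_S = 1 if the K_5 on S is monochromatic.
For a fixed S, the K_5 on S has C(5, 2) = 10 edges. P[all 10 edges red] = (1/2)^10, and likewise for blue, so P[monochromatic] = 2·(1/2)^10 = 2^{1 − 10} = 1/512.
Summing: E[X] = C(33, 5) · 2^{1 − 10} = 237336 · 1/512 = 29667/64.
Numerically: E[X] ≈ 463.5469.

E[X] = C(33,5)·2^(1−C(5,2)) = 29667/64 ≈ 463.5469.


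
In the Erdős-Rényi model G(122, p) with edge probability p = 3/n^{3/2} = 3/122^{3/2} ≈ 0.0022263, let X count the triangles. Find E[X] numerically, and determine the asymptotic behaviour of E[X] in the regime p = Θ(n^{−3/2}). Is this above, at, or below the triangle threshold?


Number of potential triangles: C(122, 3) = 295240.
Each occurs with probability p³ ≈ (0.0022263)³ ≈ 1.1034293e-08.
By linearity: E[X] = C(122, 3)·p³ ≈ 295240 · 1.1034293e-08 ≈ 0.00326.
Since α = 3/2 > 1, p = c/n^{3/2} = o(1/n) is below the triangle threshold p ~ 1/n. Asymptotically E[X] ~ (c³/6)·n^{3(1−α)} = (3³/6)·n^{-1.5} → 0, so by Markov's inequality G has no triangles w.h.p.

E[X] ≈ 0.00326; in regime p = Θ(1/n^{3/2}) E[X] tends to 0 (below the triangle threshold p ~ 1/n).


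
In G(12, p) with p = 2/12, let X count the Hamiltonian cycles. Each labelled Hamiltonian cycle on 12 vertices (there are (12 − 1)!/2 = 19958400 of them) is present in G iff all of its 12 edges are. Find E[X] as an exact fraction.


K_12 has (12 − 1)!/2 = 19958400 labelled Hamiltonian cycles.
For each such Hamiltonian cycle H, let X_H = 1 if all 12 edges of H are present in G. Then P[X_H = 1] = p^{12} = (1/6)^{12} = 1/2176782336.
Summing the indicators: E[X] = Σ_H E[X_H] = 19958400 · p^{12} = 19958400 · 1/2176782336 = 1925/209952.
Numerically: E[X] ≈ 0.009169.

E[X] = 19958400 · (1/6)^{12} = 1925/209952 ≈ 0.009169.


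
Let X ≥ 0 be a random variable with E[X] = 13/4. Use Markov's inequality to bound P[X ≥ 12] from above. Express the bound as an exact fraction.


μ = E[X] = 13/4, a = 12.
Markov: P[X ≥ 12] ≤ μ/a = (13/4)/12 = 13/48.
Numerically: ≈ 0.270833.
(Since a = 12 > μ = 3.250000, the bound 13/48 is < 1 and informative.)

P[X ≥ 12] ≤ 13/48 ≈ 0.270833.


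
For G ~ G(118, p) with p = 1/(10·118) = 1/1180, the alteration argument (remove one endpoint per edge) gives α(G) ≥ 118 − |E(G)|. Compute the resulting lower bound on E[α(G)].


E[|E(G)|] = C(118, 2)·p = 6903 · (1/1180) = 117/20.
E[α(G)] ≥ n − E[|E(G)|] = 118 − 117/20 = 2243/20.
Numerically: ≈ 112.150.
(This is only a lower bound; the true E[α(G)] may be larger.)

E[α(G)] ≥ 2243/20 ≈ 112.150.


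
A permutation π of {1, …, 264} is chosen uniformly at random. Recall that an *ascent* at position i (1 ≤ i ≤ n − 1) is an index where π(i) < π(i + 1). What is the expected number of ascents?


Write X = Σ X_I over i = 1, …, 263, with X_I the indicator of one ascent.
There are 263 indicators.
For each fixed i, the pair (π(i), π(i+1)) is a uniformly random ordered pair of distinct values from {1, …, 264}; by symmetry P[π(i) < π(i+1)] = 1/2.
By linearity: E[X] = 263 · (1/2) = (264 − 1) · (1/2) = 263/2 ≈ 131.500000.

E[X] = 263/2 = 131.500000.


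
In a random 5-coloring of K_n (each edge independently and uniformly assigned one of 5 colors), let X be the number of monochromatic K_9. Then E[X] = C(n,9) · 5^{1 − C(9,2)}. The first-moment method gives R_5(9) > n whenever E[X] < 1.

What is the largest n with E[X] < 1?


We need C(n, 9) · 5^{1 − 36} < 1, i.e. C(n, 9) < 5^{36 − 1} = 2910383045673370361328125.
Check values of n near the boundary:
  n = 2170: C(2170, 9) = 2891746779868845075610510; 2891746779868845075610510 < 2910383045673370361328125? YES
  n = 2171: C(2171, 9) = 2903784578674959601827205; 2903784578674959601827205 < 2910383045673370361328125? YES
  n = 2172: C(2172, 9) = 2915866900084148060642020; 2915866900084148060642020 < 2910383045673370361328125? NO
  n = 2173: C(2173, 9) = 2927993888115921319674265; 2927993888115921319674265 < 2910383045673370361328125? NO
  n = 2174: C(2174, 9) = 2940165687188920530702934; 2940165687188920530702934 < 2910383045673370361328125? NO
The largest n with C(n, 9) < 2910383045673370361328125 is n = 2171 (where E[X] = 580756915734991920365441/582076609134674072265625 ≈ 0.9977). Hence R_5(9) > 2171, i.e. R_5(9) ≥ 2172.

Largest n = 2171; hence R_5(9) > 2171.


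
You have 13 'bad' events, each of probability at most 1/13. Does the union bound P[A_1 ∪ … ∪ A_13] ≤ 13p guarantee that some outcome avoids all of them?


Union bound: P[∪_{i=1}^{13} A_i] ≤ Σ_i P[A_i] ≤ 13·p = 13·(1/13) = 1.
Numerically: 1 ≈ 1.00000.
Is 1 < 1? NO.
Since the bound 1 is ≥ 1, the union bound is uninformative here; it does NOT by itself certify existence.

13·p = 1 ≈ 1.00000; existence NOT certified by the union bound.


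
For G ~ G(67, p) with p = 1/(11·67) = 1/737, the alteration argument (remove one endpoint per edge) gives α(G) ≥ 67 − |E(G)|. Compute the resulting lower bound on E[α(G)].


E[|E(G)|] = C(67, 2)·p = 2211 · (1/737) = 3.
E[α(G)] ≥ n − E[|E(G)|] = 67 − 3 = 64.
Numerically: ≈ 64.000.
(This is only a lower bound; the true E[α(G)] may be larger.)

E[α(G)] ≥ 64 ≈ 64.000.


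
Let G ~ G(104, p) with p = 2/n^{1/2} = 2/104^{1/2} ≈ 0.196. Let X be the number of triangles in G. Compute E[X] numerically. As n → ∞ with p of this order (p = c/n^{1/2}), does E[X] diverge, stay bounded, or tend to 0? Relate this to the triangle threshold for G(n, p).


Number of potential triangles: C(104, 3) = 182104.
Each occurs with probability p³ ≈ (0.196)³ ≈ 7.54293e-03.
By linearity: E[X] = C(104, 3)·p³ ≈ 182104 · 7.54293e-03 ≈ 1373.597.
Since α = 1/2 < 1, p = c/n^{1/2} ≫ 1/n is above the triangle threshold p ~ 1/n. Asymptotically E[X] ~ (c³/6)·n^{3(1−α)} = (2³/6)·n^{1.5} → ∞; triangles are abundant w.h.p.

E[X] ≈ 1373.597; in regime p = Θ(1/n^{1/2}) E[X] diverges (above the triangle threshold p ~ 1/n).


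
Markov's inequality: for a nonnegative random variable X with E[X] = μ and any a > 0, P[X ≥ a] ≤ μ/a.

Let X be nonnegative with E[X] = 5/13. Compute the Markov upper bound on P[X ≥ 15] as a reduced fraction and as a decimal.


μ = E[X] = 5/13, a = 15.
Markov: P[X ≥ 15] ≤ μ/a = (5/13)/15 = 1/39.
Numerically: ≈ 0.02564.
(Since a = 15 > μ = 0.38462, the bound 1/39 is < 1 and informative.)

P[X ≥ 15] ≤ 1/39 ≈ 0.02564.


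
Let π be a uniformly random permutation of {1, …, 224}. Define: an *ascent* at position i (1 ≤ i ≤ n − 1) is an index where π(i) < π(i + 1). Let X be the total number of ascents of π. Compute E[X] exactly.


Write X = Σ X_I over i = 1, …, 223, with X_I the indicator of one ascent.
There are 223 indicators.
For each fixed i, the pair (π(i), π(i+1)) is a uniformly random ordered pair of distinct values from {1, …, 224}; by symmetry P[π(i) < π(i+1)] = 1/2.
By linearity: E[X] = 223 · (1/2) = (224 − 1) · (1/2) = 223/2 ≈ 111.500.

E[X] = 223/2 = 111.500.


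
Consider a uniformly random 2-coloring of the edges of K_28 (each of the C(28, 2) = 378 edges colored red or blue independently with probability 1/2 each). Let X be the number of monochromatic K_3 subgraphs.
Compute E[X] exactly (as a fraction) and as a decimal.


Let X = Σ_S X_S over the C(28, 3) = 3276 subsets S of size 3, where X_S = 1 if the K_3 on S is monochromatic.
For a fixed S, the K_3 on S has C(3, 2) = 3 edges. P[all 3 edges red] = (1/2)^3, and likewise for blue, so P[monochromatic] = 2·(1/2)^3 = 2^{1 − 3} = 1/4.
By linearity: E[X] = C(28, 3) · 2^{1 − 3} = 3276 · 1/4 = 819.
Numerically: E[X] ≈ 819.000000.

E[X] = C(28,3)·2^(1−C(3,2)) = 819 ≈ 819.000000.


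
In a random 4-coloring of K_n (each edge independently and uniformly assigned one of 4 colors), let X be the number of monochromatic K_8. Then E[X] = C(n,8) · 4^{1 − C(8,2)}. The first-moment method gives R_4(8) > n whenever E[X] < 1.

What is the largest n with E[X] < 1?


We need C(n, 8) · 4^{1 − 28} < 1, i.e. C(n, 8) < 4^{28 − 1} = 18014398509481984.
Check values of n near the boundary:
  n = 403: C(403, 8) = 16090020602228430; 16090020602228430 < 18014398509481984? YES
  n = 404: C(404, 8) = 16415071523485570; 16415071523485570 < 18014398509481984? YES
  n = 405: C(405, 8) = 16745853821188050; 16745853821188050 < 18014398509481984? YES
  n = 406: C(406, 8) = 17082453897995850; 17082453897995850 < 18014398509481984? YES
  n = 407: C(407, 8) = 17424959239309050; 17424959239309050 < 18014398509481984? YES
  n = 408: C(408, 8) = 17773458424095231; 17773458424095231 < 18014398509481984? YES
  n = 409: C(409, 8) = 18128041135797879; 18128041135797879 < 18014398509481984? NO
  n = 410: C(410, 8) = 18488798173326195; 18488798173326195 < 18014398509481984? NO
The largest n with C(n, 8) < 18014398509481984 is n = 408 (where E[X] = 17773458424095231/18014398509481984 ≈ 0.986625). Hence R_4(8) > 408, i.e. R_4(8) ≥ 409.

Largest n = 408; hence R_4(8) > 408.


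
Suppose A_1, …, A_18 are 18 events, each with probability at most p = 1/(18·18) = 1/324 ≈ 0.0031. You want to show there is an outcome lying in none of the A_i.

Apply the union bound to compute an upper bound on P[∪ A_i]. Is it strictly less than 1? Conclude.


Union bound: P[∪_{i=1}^{18} A_i] ≤ Σ_i P[A_i] ≤ 18·p = 18·(1/324) = 1/18.
Numerically: 1/18 ≈ 0.0556.
Is 1/18 < 1? YES.
Since P[∪ A_i] ≤ 1/18 < 1, the complement has P[∩ A_i^c] ≥ 1 − 1/18 = 17/18 > 0, so some outcome avoids every A_i.

18·p = 1/18 ≈ 0.0556; existence CERTIFIED by the union bound.


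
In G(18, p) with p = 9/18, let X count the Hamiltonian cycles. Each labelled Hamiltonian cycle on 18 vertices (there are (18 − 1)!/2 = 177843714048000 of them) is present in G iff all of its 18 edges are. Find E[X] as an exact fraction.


K_18 has (18 − 1)!/2 = 177843714048000 labelled Hamiltonian cycles.
For each such Hamiltonian cycle H, let X_H = 1 if all 18 edges of H are present in G. Then P[X_H = 1] = p^{18} = (1/2)^{18} = 1/262144.
Summing the indicators: E[X] = Σ_H E[X_H] = 177843714048000 · p^{18} = 177843714048000 · 1/262144 = 10854718875/16.
Numerically: E[X] ≈ 6.784e+08.

E[X] = 177843714048000 · (1/2)^{18} = 10854718875/16 ≈ 6.784e+08.


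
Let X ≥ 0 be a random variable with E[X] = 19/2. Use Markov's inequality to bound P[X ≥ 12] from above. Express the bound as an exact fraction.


μ = E[X] = 19/2, a = 12.
Markov: P[X ≥ 12] ≤ μ/a = (19/2)/12 = 19/24.
Numerically: ≈ 0.79167.
(Since a = 12 > μ = 9.50000, the bound 19/24 is < 1 and informative.)

P[X ≥ 12] ≤ 19/24 ≈ 0.79167.


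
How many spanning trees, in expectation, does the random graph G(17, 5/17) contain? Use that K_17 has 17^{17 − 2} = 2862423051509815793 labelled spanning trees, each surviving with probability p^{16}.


K_17 has 17^{17 − 2} = 2862423051509815793 labelled spanning trees.
For each such spanning tree H, let X_H = 1 if all 16 edges of H are present in G. Then P[X_H = 1] = p^{16} = (5/17)^{16} = 152587890625/48661191875666868481.
By linearity: E[X] = Σ_H E[X_H] = 2862423051509815793 · p^{16} = 2862423051509815793 · 152587890625/48661191875666868481 = 152587890625/17.
Numerically: E[X] ≈ 8.9758e+09.

E[X] = 2862423051509815793 · (5/17)^{16} = 152587890625/17 ≈ 8.9758e+09.


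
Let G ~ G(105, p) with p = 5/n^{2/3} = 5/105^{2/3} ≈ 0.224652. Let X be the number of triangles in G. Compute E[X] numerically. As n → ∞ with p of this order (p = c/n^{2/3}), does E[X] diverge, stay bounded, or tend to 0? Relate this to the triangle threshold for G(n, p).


Number of potential triangles: C(105, 3) = 187460.
Each occurs with probability p³ ≈ (0.224652)³ ≈ 1.13378685e-02.
By linearity: E[X] = C(105, 3)·p³ ≈ 187460 · 1.13378685e-02 ≈ 2125.396825.
Since α = 2/3 < 1, p = c/n^{2/3} ≫ 1/n is above the triangle threshold p ~ 1/n. Asymptotically E[X] ~ (c³/6)·n^{3(1−α)} = (5³/6)·n^{1} → ∞; triangles are abundant w.h.p.

E[X] ≈ 2125.396825; in regime p = Θ(1/n^{2/3}) E[X] diverges (above the triangle threshold p ~ 1/n).


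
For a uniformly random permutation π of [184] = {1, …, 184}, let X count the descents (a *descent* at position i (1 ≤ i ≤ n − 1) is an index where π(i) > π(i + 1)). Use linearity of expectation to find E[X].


Write X = Σ X_I over i = 1, …, 183, with X_I the indicator of one descent.
There are 183 indicators.
For each fixed i, the pair (π(i), π(i+1)) is a uniformly random ordered pair of distinct values from {1, …, 184}; by symmetry P[π(i) > π(i+1)] = 1/2.
By linearity: E[X] = 183 · (1/2) = (184 − 1) · (1/2) = 183/2 ≈ 91.5000.

E[X] = 183/2 = 91.5000.


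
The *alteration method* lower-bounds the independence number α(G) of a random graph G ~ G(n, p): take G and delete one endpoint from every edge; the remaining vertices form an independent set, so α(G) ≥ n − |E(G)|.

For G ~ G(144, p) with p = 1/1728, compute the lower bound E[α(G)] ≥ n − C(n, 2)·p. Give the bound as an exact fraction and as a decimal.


E[|E(G)|] = C(144, 2)·p = 10296 · (1/1728) = 143/24.
E[α(G)] ≥ n − E[|E(G)|] = 144 − 143/24 = 3313/24.
Numerically: ≈ 138.042.
(This is only a lower bound; the true E[α(G)] may be larger.)

E[α(G)] ≥ 3313/24 ≈ 138.042.


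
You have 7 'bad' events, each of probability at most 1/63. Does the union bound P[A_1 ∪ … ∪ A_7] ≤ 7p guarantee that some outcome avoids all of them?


Union bound: P[∪_{i=1}^{7} A_i] ≤ Σ_i P[A_i] ≤ 7·p = 7·(1/63) = 1/9.
Numerically: 1/9 ≈ 0.111111.
Is 1/9 < 1? YES.
Since P[∪ A_i] ≤ 1/9 < 1, the complement has P[∩ A_i^c] ≥ 1 − 1/9 = 8/9 > 0, so some outcome avoids every A_i.

7·p = 1/9 ≈ 0.111111; existence CERTIFIED by the union bound.


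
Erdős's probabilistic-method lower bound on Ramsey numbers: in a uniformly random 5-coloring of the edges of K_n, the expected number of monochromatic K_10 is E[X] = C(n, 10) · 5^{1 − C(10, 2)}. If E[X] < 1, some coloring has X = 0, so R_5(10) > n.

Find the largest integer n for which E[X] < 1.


We need C(n, 10) · 5^{1 − 45} < 1, i.e. C(n, 10) < 5^{45 − 1} = 5684341886080801486968994140625.
Check values of n near the boundary:
  n = 5390: C(5390, 10) = 5655833965919099070255434039753; 5655833965919099070255434039753 < 5684341886080801486968994140625? YES
  n = 5391: C(5391, 10) = 5666344714787188828795213697883; 5666344714787188828795213697883 < 5684341886080801486968994140625? YES
  n = 5392: C(5392, 10) = 5676873040158402483252283957448; 5676873040158402483252283957448 < 5684341886080801486968994140625? YES
  n = 5393: C(5393, 10) = 5687418968154238267170642278008; 5687418968154238267170642278008 < 5684341886080801486968994140625? NO
The largest n with C(n, 10) < 5684341886080801486968994140625 is n = 5392 (where E[X] = 5676873040158402483252283957448/5684341886080801486968994140625 ≈ 0.998686). Hence R_5(10) > 5392, i.e. R_5(10) ≥ 5393.

Largest n = 5392; hence R_5(10) > 5392.


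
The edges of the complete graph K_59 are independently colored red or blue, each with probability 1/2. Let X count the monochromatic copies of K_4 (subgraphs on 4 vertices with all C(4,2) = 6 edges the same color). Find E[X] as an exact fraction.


Let X = Σ_S X_S over the C(59, 4) = 455126 subsets S of size 4, where X_S = 1 if the K_4 on S is monochromatic.
For a fixed S, the K_4 on S has C(4, 2) = 6 edges. P[all 6 edges red] = (1/2)^6, and likewise for blue, so P[monochromatic] = 2·(1/2)^6 = 2^{1 − 6} = 1/32.
By linearity: E[X] = C(59, 4) · 2^{1 − 6} = 455126 · 1/32 = 227563/16.
Numerically: E[X] ≈ 14222.688.

E[X] = C(59,4)·2^(1−C(4,2)) = 227563/16 ≈ 14222.688.


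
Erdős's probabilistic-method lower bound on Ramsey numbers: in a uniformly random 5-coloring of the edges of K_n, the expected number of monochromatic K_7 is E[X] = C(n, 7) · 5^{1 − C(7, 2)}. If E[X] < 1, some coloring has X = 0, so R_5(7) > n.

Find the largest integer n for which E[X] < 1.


We need C(n, 7) · 5^{1 − 21} < 1, i.e. C(n, 7) < 5^{21 − 1} = 95367431640625.
Check values of n near the boundary:
  n = 332: C(332, 7) = 82772214646616; 82772214646616 < 95367431640625? YES
  n = 333: C(333, 7) = 84549532139028; 84549532139028 < 95367431640625? YES
  n = 334: C(334, 7) = 86359460961576; 86359460961576 < 95367431640625? YES
  n = 335: C(335, 7) = 88202498238195; 88202498238195 < 95367431640625? YES
  n = 336: C(336, 7) = 90079147136880; 90079147136880 < 95367431640625? YES
  n = 337: C(337, 7) = 91989916924632; 91989916924632 < 95367431640625? YES
  n = 338: C(338, 7) = 93935323022736; 93935323022736 < 95367431640625? YES
  n = 339: C(339, 7) = 95915887062372; 95915887062372 < 95367431640625? NO
  n = 340: C(340, 7) = 97932136940560; 97932136940560 < 95367431640625? NO
The largest n with C(n, 7) < 95367431640625 is n = 338 (where E[X] = 93935323022736/95367431640625 ≈ 0.9850). Hence R_5(7) > 338, i.e. R_5(7) ≥ 339.

Largest n = 338; hence R_5(7) > 338.


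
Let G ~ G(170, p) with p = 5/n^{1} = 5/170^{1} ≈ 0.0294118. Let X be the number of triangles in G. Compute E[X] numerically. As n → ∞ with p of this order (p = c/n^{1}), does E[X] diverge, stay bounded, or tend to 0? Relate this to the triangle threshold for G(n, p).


Number of potential triangles: C(170, 3) = 804440.
Each occurs with probability p³ ≈ (0.0294118)³ ≈ 2.54427030e-05.
By linearity: E[X] = C(170, 3)·p³ ≈ 804440 · 2.54427030e-05 ≈ 20.467128.
Here α = 1, so p = 5/n is exactly at the triangle threshold p ~ 1/n. Asymptotically E[X] → c³/6 = 5³/6 = 125/6 ≈ 20.833333, a bounded constant. In this regime the triangle count is asymptotically Poisson(c³/6).

E[X] ≈ 20.467128; in regime p = Θ(1/n^{1}) E[X] stays bounded (at the triangle threshold p ~ 1/n).


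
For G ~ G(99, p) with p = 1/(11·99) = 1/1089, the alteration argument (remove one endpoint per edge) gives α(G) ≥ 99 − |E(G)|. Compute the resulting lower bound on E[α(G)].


E[|E(G)|] = C(99, 2)·p = 4851 · (1/1089) = 49/11.
E[α(G)] ≥ n − E[|E(G)|] = 99 − 49/11 = 1040/11.
Numerically: ≈ 94.5455.
(This is only a lower bound; the true E[α(G)] may be larger.)

E[α(G)] ≥ 1040/11 ≈ 94.5455.


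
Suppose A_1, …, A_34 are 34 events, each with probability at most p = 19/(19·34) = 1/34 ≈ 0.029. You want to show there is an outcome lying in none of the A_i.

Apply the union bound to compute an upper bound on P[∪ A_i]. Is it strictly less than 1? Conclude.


Union bound: P[∪_{i=1}^{34} A_i] ≤ Σ_i P[A_i] ≤ 34·p = 34·(1/34) = 1.
Numerically: 1 ≈ 1.000.
Is 1 < 1? NO.
Since the bound 1 is ≥ 1, the union bound is uninformative here; it does NOT by itself certify existence.

34·p = 1 ≈ 1.000; existence NOT certified by the union bound.


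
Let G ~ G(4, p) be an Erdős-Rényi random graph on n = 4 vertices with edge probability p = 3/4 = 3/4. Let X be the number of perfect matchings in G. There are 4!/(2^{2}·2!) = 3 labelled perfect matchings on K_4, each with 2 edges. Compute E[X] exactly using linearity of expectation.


K_4 has 4!/(2^{2}·2!) = 3 labelled perfect matchings.
For each such perfect matching H, let X_H = 1 if all 2 edges of H are present in G. Then P[X_H = 1] = p^{2} = (3/4)^{2} = 9/16.
Summing the indicators: E[X] = Σ_H E[X_H] = 3 · p^{2} = 3 · 9/16 = 27/16.
Numerically: E[X] ≈ 1.688.

E[X] = 3 · (3/4)^{2} = 27/16 ≈ 1.688.


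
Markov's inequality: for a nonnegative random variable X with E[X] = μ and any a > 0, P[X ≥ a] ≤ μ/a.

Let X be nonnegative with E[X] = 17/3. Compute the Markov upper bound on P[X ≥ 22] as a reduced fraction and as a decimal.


μ = E[X] = 17/3, a = 22.
Markov: P[X ≥ 22] ≤ μ/a = (17/3)/22 = 17/66.
Numerically: ≈ 0.25758.
(Since a = 22 > μ = 5.66667, the bound 17/66 is < 1 and informative.)

P[X ≥ 22] ≤ 17/66 ≈ 0.25758.


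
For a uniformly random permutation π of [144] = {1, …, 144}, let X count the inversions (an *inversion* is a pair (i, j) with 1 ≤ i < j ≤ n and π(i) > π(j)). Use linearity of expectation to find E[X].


Write X = Σ X_I over the C(144, 2) = 10296 pairs i < j, with X_I the indicator of one inversion.
There are 10296 indicators.
For each fixed pair i < j, the values π(i) and π(j) are two distinct elements of {1, …, 144} in uniformly random order; by symmetry P[π(i) > π(j)] = 1/2.
By linearity: E[X] = 10296 · (1/2) = C(144, 2) · (1/2) = 10296/2 = 5148 ≈ 5148.000000.

E[X] = 5148 = 5148.000000.
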